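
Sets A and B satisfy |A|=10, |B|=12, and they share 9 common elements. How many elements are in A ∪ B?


|A ∪ B| = |A| + |B| - |A ∩ B|
= 10 + 12 - 9
= 13

|A ∪ B| = 13


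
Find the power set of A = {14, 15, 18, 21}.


|A| = 4, so |P(A)| = 2^4 = 16
Enumerate subsets by cardinality (0 to 4):
∅, {14}, {15}, {18}, {21}, {14, 15}, {14, 18}, {14, 21}, {15, 18}, {15, 21}, {18, 21}, {14, 15, 18}, {14, 15, 21}, {14, 18, 21}, {15, 18, 21}, {14, 15, 18, 21}

P(A) has 16 subsets: ∅, {14}, {15}, {18}, {21}, {14, 15}, {14, 18}, {14, 21}, {15, 18}, {15, 21}, {18, 21}, {14, 15, 18}, {14, 15, 21}, {14, 18, 21}, {15, 18, 21}, {14, 15, 18, 21}


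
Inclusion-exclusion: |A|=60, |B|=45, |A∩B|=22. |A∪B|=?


|A ∪ B| = |A| + |B| - |A ∩ B|
= 60 + 45 - 22
= 83

|A ∪ B| = 83


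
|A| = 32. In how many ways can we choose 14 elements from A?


C(n,k) = n! / (k!(n-k)!)
C(32,14) = 32! / (14!18!)
= 471435600

C(32,14) = 471435600


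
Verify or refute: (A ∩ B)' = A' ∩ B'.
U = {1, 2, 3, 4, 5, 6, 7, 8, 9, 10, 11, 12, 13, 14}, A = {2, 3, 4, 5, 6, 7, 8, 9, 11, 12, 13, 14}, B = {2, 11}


LHS: A ∩ B = {2, 11}
(A ∩ B)' = U \ (A ∩ B) = {1, 3, 4, 5, 6, 7, 8, 9, 10, 12, 13, 14}
A' = {1, 10}, B' = {1, 3, 4, 5, 6, 7, 8, 9, 10, 12, 13, 14}
Claimed RHS: A' ∩ B' = {1, 10}
Identity is INVALID: LHS = {1, 3, 4, 5, 6, 7, 8, 9, 10, 12, 13, 14} but the RHS claimed here equals {1, 10}. The correct form is (A ∩ B)' = A' ∪ B'.

Identity is invalid: (A ∩ B)' = {1, 3, 4, 5, 6, 7, 8, 9, 10, 12, 13, 14} but A' ∩ B' = {1, 10}. The correct De Morgan law is (A ∩ B)' = A' ∪ B'.


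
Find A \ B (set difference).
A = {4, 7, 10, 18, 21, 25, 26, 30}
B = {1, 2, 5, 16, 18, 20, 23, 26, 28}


A \ B = elements in A but not in B
A = {4, 7, 10, 18, 21, 25, 26, 30}
B = {1, 2, 5, 16, 18, 20, 23, 26, 28}
Remove from A any elements in B
A \ B = {4, 7, 10, 21, 25, 30}

A \ B = {4, 7, 10, 21, 25, 30}


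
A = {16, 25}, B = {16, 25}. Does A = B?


Two sets are equal iff they have exactly the same elements.
A = {16, 25}
B = {16, 25}
Same elements → A = B

Yes, A = B


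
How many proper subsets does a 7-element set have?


Total subsets = 2^n = 2^7 = 128
Proper subsets exclude the set itself: 2^n - 1
= 128 - 1
= 127

Number of proper subsets = 127


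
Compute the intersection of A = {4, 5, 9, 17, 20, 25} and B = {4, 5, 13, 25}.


A ∩ B = elements in both A and B
A = {4, 5, 9, 17, 20, 25}
B = {4, 5, 13, 25}
A ∩ B = {4, 5, 25}

A ∩ B = {4, 5, 25}


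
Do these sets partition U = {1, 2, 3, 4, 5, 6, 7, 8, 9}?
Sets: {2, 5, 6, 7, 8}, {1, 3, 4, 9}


A partition requires: (1) non-empty parts, (2) pairwise disjoint, (3) union = U
Parts: {2, 5, 6, 7, 8}, {1, 3, 4, 9}
Union of parts: {1, 2, 3, 4, 5, 6, 7, 8, 9}
U = {1, 2, 3, 4, 5, 6, 7, 8, 9}
All non-empty? True
Pairwise disjoint? True
Covers U? True

Yes, valid partition


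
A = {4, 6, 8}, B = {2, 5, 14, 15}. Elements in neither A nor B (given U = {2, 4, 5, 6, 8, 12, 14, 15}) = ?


A = {4, 6, 8}
B = {2, 5, 14, 15}
Region: in neither A nor B (given U = {2, 4, 5, 6, 8, 12, 14, 15})
Elements: {12}

Elements in neither A nor B (given U = {2, 4, 5, 6, 8, 12, 14, 15}): {12}


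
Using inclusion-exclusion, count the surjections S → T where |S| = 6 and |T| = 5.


n = |S| = 6, k = |T| = 5. Surjections via inclusion-exclusion:
S(n,k) = Σ(-1)^i × C(k,i) × (k-i)^n, i=0 to k
i=0: (-1)^0×C(5,0)×5^6 = 15625
i=1: (-1)^1×C(5,1)×4^6 = -20480
i=2: (-1)^2×C(5,2)×3^6 = 7290
i=3: (-1)^3×C(5,3)×2^6 = -640
i=4: (-1)^4×C(5,4)×1^6 = 5
i=5: (-1)^5×C(5,5)×0^6 = 0
Total = 1800

Number of surjections = 1800


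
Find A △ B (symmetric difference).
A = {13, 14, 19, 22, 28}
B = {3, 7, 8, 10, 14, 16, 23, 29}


A △ B = (A \ B) ∪ (B \ A) = elements in exactly one of A or B
A \ B = {13, 19, 22, 28}
B \ A = {3, 7, 8, 10, 16, 23, 29}
A △ B = {3, 7, 8, 10, 13, 16, 19, 22, 23, 28, 29}

A △ B = {3, 7, 8, 10, 13, 16, 19, 22, 23, 28, 29}


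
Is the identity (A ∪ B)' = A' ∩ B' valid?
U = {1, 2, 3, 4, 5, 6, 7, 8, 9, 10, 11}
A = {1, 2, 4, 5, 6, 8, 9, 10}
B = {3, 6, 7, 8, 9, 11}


LHS: A ∪ B = {1, 2, 3, 4, 5, 6, 7, 8, 9, 10, 11}
(A ∪ B)' = U \ (A ∪ B) = ∅
A' = {3, 7, 11}, B' = {1, 2, 4, 5, 10}
Claimed RHS: A' ∩ B' = ∅
Identity is VALID: LHS = RHS = ∅ ✓

Identity is valid. (A ∪ B)' = A' ∩ B' = ∅


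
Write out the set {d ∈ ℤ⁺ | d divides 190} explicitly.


Checking each candidate:
Condition: positive divisors of 190
Result = {1, 2, 5, 10, 19, 38, 95, 190}

{1, 2, 5, 10, 19, 38, 95, 190}


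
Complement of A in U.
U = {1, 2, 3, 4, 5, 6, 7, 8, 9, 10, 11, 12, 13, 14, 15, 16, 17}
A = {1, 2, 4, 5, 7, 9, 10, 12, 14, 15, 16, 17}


Aᶜ = U \ A = elements in U but not in A
U = {1, 2, 3, 4, 5, 6, 7, 8, 9, 10, 11, 12, 13, 14, 15, 16, 17}
A = {1, 2, 4, 5, 7, 9, 10, 12, 14, 15, 16, 17}
Aᶜ = {3, 6, 8, 11, 13}

Aᶜ = {3, 6, 8, 11, 13}


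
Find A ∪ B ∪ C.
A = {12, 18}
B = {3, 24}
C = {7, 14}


A ∪ B = {3, 12, 18, 24}
(A ∪ B) ∪ C = {3, 7, 12, 14, 18, 24}

A ∪ B ∪ C = {3, 7, 12, 14, 18, 24}


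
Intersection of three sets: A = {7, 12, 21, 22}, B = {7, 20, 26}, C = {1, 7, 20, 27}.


A ∩ B = {7}
(A ∩ B) ∩ C = {7}

A ∩ B ∩ C = {7}


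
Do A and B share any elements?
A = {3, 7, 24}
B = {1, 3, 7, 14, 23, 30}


Disjoint means A ∩ B = ∅.
A ∩ B = {3, 7}
A ∩ B ≠ ∅, so A and B are NOT disjoint.

Yes — A and B share the element(s) of A ∩ B = {3, 7}, so they are not disjoint


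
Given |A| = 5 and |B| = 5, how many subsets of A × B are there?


A relation from A to B is any subset of A × B.
|A × B| = 5 × 5 = 25
# relations = 2^|A × B| = 2^25 = 33554432

Number of relations = 33554432


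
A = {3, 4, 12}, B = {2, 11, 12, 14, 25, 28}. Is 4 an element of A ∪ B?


A = {3, 4, 12}, B = {2, 11, 12, 14, 25, 28}
A ∪ B = all elements in A or B
A ∪ B = {2, 3, 4, 11, 12, 14, 25, 28}
Checking if 4 ∈ A ∪ B
4 is in A ∪ B → True

4 ∈ A ∪ B


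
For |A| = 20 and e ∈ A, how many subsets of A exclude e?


Subsets of A avoiding e are subsets of A \ {e}, which has 19 elements.
Count = 2^(n-1) = 2^19
= 524288

Number of subsets avoiding e = 524288


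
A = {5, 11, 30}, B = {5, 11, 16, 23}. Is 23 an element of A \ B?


A = {5, 11, 30}, B = {5, 11, 16, 23}
A \ B = elements in A but not in B
A \ B = {30}
Checking if 23 ∈ A \ B
23 is not in A \ B → False

23 ∉ A \ B


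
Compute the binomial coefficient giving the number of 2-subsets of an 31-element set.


C(n,k) = n! / (k!(n-k)!)
C(31,2) = 31! / (2!29!)
= 465

C(31,2) = 465


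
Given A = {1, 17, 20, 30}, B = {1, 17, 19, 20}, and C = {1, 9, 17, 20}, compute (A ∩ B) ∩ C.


A ∩ B = {1, 17, 20}
(A ∩ B) ∩ C = {1, 17, 20}

A ∩ B ∩ C = {1, 17, 20}


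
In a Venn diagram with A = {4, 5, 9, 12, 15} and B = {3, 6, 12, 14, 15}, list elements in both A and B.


A = {4, 5, 9, 12, 15}
B = {3, 6, 12, 14, 15}
Region: in both A and B
Elements: {12, 15}

Elements in both A and B: {12, 15}


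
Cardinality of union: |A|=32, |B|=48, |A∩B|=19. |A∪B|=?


|A ∪ B| = |A| + |B| - |A ∩ B|
= 32 + 48 - 19
= 61

|A ∪ B| = 61


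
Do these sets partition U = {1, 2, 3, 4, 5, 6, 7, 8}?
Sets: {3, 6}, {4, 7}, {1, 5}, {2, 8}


A partition requires: (1) non-empty parts, (2) pairwise disjoint, (3) union = U
Parts: {3, 6}, {4, 7}, {1, 5}, {2, 8}
Union of parts: {1, 2, 3, 4, 5, 6, 7, 8}
U = {1, 2, 3, 4, 5, 6, 7, 8}
All non-empty? True
Pairwise disjoint? True
Covers U? True

Yes, valid partition


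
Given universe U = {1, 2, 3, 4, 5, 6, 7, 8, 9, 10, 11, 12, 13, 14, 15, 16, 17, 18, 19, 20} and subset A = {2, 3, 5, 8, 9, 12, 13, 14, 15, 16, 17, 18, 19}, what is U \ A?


Aᶜ = U \ A = elements in U but not in A
U = {1, 2, 3, 4, 5, 6, 7, 8, 9, 10, 11, 12, 13, 14, 15, 16, 17, 18, 19, 20}
A = {2, 3, 5, 8, 9, 12, 13, 14, 15, 16, 17, 18, 19}
Aᶜ = {1, 4, 6, 7, 10, 11, 20}

Aᶜ = {1, 4, 6, 7, 10, 11, 20}


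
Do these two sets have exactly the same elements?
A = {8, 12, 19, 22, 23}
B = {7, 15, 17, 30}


Two sets are equal iff they have exactly the same elements.
A = {8, 12, 19, 22, 23}
B = {7, 15, 17, 30}
Differences: {7, 8, 12, 15, 17, 19, 22, 23, 30}
A ≠ B

No, A ≠ B


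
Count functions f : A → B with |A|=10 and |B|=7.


Each of |A| = 10 inputs maps to any of |B| = 7 outputs.
# functions = |B|^|A| = 7^10
= 282475249

Number of functions = 282475249


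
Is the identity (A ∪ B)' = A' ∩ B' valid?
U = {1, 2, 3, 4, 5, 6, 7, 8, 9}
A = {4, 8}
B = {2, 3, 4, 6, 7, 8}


LHS: A ∪ B = {2, 3, 4, 6, 7, 8}
(A ∪ B)' = U \ (A ∪ B) = {1, 5, 9}
A' = {1, 2, 3, 5, 6, 7, 9}, B' = {1, 5, 9}
Claimed RHS: A' ∩ B' = {1, 5, 9}
Identity is VALID: LHS = RHS = {1, 5, 9} ✓

Identity is valid. (A ∪ B)' = A' ∩ B' = {1, 5, 9}


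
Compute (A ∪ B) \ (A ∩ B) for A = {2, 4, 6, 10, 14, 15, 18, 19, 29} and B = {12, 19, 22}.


A △ B = (A \ B) ∪ (B \ A) = elements in exactly one of A or B
A \ B = {2, 4, 6, 10, 14, 15, 18, 29}
B \ A = {12, 22}
A △ B = {2, 4, 6, 10, 12, 14, 15, 18, 22, 29}

A △ B = {2, 4, 6, 10, 12, 14, 15, 18, 22, 29}


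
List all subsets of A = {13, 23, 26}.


|A| = 3, so |P(A)| = 2^3 = 8
Enumerate subsets by cardinality (0 to 3):
∅, {13}, {23}, {26}, {13, 23}, {13, 26}, {23, 26}, {13, 23, 26}

P(A) has 8 subsets: ∅, {13}, {23}, {26}, {13, 23}, {13, 26}, {23, 26}, {13, 23, 26}


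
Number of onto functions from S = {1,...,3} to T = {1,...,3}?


n = |S| = 3, k = |T| = 3. Surjections via inclusion-exclusion:
S(n,k) = Σ(-1)^i × C(k,i) × (k-i)^n, i=0 to k
i=0: (-1)^0×C(3,0)×3^3 = 27
i=1: (-1)^1×C(3,1)×2^3 = -24
i=2: (-1)^2×C(3,2)×1^3 = 3
i=3: (-1)^3×C(3,3)×0^3 = 0
Total = 6

Number of surjections = 6


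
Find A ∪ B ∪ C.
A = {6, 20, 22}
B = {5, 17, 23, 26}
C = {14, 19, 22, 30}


A ∪ B = {5, 6, 17, 20, 22, 23, 26}
(A ∪ B) ∪ C = {5, 6, 14, 17, 19, 20, 22, 23, 26, 30}

A ∪ B ∪ C = {5, 6, 14, 17, 19, 20, 22, 23, 26, 30}


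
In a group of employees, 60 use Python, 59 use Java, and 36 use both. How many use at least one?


|A ∪ B| = |A| + |B| - |A ∩ B|
= 60 + 59 - 36
= 83

|A ∪ B| = 83


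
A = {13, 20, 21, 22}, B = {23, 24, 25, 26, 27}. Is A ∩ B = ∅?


Disjoint means A ∩ B = ∅.
A ∩ B = ∅
A ∩ B = ∅, so A and B are disjoint.

Yes, A and B are disjoint


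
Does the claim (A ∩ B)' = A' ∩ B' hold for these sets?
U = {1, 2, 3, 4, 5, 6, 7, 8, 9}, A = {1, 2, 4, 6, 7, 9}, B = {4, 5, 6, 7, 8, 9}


LHS: A ∩ B = {4, 6, 7, 9}
(A ∩ B)' = U \ (A ∩ B) = {1, 2, 3, 5, 8}
A' = {3, 5, 8}, B' = {1, 2, 3}
Claimed RHS: A' ∩ B' = {3}
Identity is INVALID: LHS = {1, 2, 3, 5, 8} but the RHS claimed here equals {3}. The correct form is (A ∩ B)' = A' ∪ B'.

Identity is invalid: (A ∩ B)' = {1, 2, 3, 5, 8} but A' ∩ B' = {3}. The correct De Morgan law is (A ∩ B)' = A' ∪ B'.


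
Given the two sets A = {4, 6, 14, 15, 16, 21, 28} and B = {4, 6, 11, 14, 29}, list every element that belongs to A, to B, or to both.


A ∪ B = all elements in A or B (or both)
A = {4, 6, 14, 15, 16, 21, 28}
B = {4, 6, 11, 14, 29}
A ∪ B = {4, 6, 11, 14, 15, 16, 21, 28, 29}

A ∪ B = {4, 6, 11, 14, 15, 16, 21, 28, 29}


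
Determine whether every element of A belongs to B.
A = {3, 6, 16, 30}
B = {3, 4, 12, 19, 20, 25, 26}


A ⊆ B means every element of A is in B.
Elements in A not in B: {6, 16, 30}
So A ⊄ B.

No, A ⊄ B


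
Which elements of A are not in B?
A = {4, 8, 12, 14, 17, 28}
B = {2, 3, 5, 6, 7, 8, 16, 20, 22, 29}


A \ B = elements in A but not in B
A = {4, 8, 12, 14, 17, 28}
B = {2, 3, 5, 6, 7, 8, 16, 20, 22, 29}
Remove from A any elements in B
A \ B = {4, 12, 14, 17, 28}

A \ B = {4, 12, 14, 17, 28}


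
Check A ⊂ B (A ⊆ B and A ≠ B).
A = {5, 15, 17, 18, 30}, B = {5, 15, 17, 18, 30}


A ⊂ B requires: A ⊆ B AND A ≠ B.
A ⊆ B? Yes
A = B? Yes
A = B, so A is not a PROPER subset.

No, A is not a proper subset of B


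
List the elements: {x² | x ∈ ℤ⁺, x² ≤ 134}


Checking each candidate:
Condition: positive perfect squares ≤ 134
Result = {1, 4, 9, 16, 25, 36, 49, 64, 81, 100, 121}

{1, 4, 9, 16, 25, 36, 49, 64, 81, 100, 121}


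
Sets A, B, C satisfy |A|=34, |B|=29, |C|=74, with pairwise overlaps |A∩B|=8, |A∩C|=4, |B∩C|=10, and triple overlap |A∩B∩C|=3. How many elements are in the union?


|A∪B∪C| = |A|+|B|+|C| - |A∩B|-|A∩C|-|B∩C| + |A∩B∩C|
= 34+29+74 - 8-4-10 + 3
= 137 - 22 + 3
= 118

|A ∪ B ∪ C| = 118


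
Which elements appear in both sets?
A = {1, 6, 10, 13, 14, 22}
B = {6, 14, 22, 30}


A ∩ B = elements in both A and B
A = {1, 6, 10, 13, 14, 22}
B = {6, 14, 22, 30}
A ∩ B = {6, 14, 22}

A ∩ B = {6, 14, 22}


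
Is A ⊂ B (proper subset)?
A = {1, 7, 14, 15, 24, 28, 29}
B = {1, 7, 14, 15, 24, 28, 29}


A ⊂ B requires: A ⊆ B AND A ≠ B.
A ⊆ B? Yes
A = B? Yes
A = B, so A is not a PROPER subset.

No, A is not a proper subset of B


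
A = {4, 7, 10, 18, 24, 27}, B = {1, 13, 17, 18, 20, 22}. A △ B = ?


A △ B = (A \ B) ∪ (B \ A) = elements in exactly one of A or B
A \ B = {4, 7, 10, 24, 27}
B \ A = {1, 13, 17, 20, 22}
A △ B = {1, 4, 7, 10, 13, 17, 20, 22, 24, 27}

A △ B = {1, 4, 7, 10, 13, 17, 20, 22, 24, 27}


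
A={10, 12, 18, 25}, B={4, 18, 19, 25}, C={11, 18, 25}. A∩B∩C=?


A ∩ B = {18, 25}
(A ∩ B) ∩ C = {18, 25}

A ∩ B ∩ C = {18, 25}


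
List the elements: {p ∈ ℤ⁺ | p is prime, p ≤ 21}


Checking each candidate:
Condition: primes ≤ 21
Result = {2, 3, 5, 7, 11, 13, 17, 19}

{2, 3, 5, 7, 11, 13, 17, 19}


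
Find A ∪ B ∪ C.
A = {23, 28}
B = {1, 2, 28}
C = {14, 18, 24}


A ∪ B = {1, 2, 23, 28}
(A ∪ B) ∪ C = {1, 2, 14, 18, 23, 24, 28}

A ∪ B ∪ C = {1, 2, 14, 18, 23, 24, 28}


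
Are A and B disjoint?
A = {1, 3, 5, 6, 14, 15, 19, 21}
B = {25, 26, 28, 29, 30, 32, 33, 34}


Disjoint means A ∩ B = ∅.
A ∩ B = ∅
A ∩ B = ∅, so A and B are disjoint.

Yes, A and B are disjoint


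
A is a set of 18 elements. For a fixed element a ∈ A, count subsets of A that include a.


Subsets of A containing a correspond to subsets of A \ {a}, which has 17 elements.
Count = 2^(n-1) = 2^17
= 131072

Number of subsets containing a = 131072


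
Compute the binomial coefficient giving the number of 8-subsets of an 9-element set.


C(n,k) = n! / (k!(n-k)!)
C(9,8) = 9! / (8!1!)
= 9

C(9,8) = 9


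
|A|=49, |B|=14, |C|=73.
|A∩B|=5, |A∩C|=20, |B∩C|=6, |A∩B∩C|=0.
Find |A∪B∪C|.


|A∪B∪C| = |A|+|B|+|C| - |A∩B|-|A∩C|-|B∩C| + |A∩B∩C|
= 49+14+73 - 5-20-6 + 0
= 136 - 31 + 0
= 105

|A ∪ B ∪ C| = 105


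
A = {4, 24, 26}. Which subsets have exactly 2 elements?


|A| = 3, so A has C(3,2) = 3 subsets of size 2.
Enumerate by choosing 2 elements from A at a time:
{4, 24}, {4, 26}, {24, 26}

2-element subsets (3 total): {4, 24}, {4, 26}, {24, 26}


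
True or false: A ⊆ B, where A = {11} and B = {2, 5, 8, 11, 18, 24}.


A ⊆ B means every element of A is in B.
All elements of A are in B.
So A ⊆ B.

Yes, A ⊆ B


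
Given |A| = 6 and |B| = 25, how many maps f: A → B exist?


Each of |A| = 6 inputs maps to any of |B| = 25 outputs.
# functions = |B|^|A| = 25^6
= 244140625

Number of functions = 244140625


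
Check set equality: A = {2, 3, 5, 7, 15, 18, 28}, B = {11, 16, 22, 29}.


Two sets are equal iff they have exactly the same elements.
A = {2, 3, 5, 7, 15, 18, 28}
B = {11, 16, 22, 29}
Differences: {2, 3, 5, 7, 11, 15, 16, 18, 22, 28, 29}
A ≠ B

No, A ≠ B


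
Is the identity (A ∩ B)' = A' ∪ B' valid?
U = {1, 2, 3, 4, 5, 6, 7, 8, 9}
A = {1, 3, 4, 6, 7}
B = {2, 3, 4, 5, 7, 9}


LHS: A ∩ B = {3, 4, 7}
(A ∩ B)' = U \ (A ∩ B) = {1, 2, 5, 6, 8, 9}
A' = {2, 5, 8, 9}, B' = {1, 6, 8}
Claimed RHS: A' ∪ B' = {1, 2, 5, 6, 8, 9}
Identity is VALID: LHS = RHS = {1, 2, 5, 6, 8, 9} ✓

Identity is valid. (A ∩ B)' = A' ∪ B' = {1, 2, 5, 6, 8, 9}


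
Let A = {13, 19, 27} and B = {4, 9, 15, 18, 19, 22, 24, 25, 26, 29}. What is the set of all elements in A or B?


A ∪ B = all elements in A or B (or both)
A = {13, 19, 27}
B = {4, 9, 15, 18, 19, 22, 24, 25, 26, 29}
A ∪ B = {4, 9, 13, 15, 18, 19, 22, 24, 25, 26, 27, 29}

A ∪ B = {4, 9, 13, 15, 18, 19, 22, 24, 25, 26, 27, 29}


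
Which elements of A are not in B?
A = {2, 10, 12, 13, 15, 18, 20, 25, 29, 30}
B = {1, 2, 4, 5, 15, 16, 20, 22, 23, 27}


A \ B = elements in A but not in B
A = {2, 10, 12, 13, 15, 18, 20, 25, 29, 30}
B = {1, 2, 4, 5, 15, 16, 20, 22, 23, 27}
Remove from A any elements in B
A \ B = {10, 12, 13, 18, 25, 29, 30}

A \ B = {10, 12, 13, 18, 25, 29, 30}


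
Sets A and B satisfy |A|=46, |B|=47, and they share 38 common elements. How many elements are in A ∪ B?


|A ∪ B| = |A| + |B| - |A ∩ B|
= 46 + 47 - 38
= 55

|A ∪ B| = 55


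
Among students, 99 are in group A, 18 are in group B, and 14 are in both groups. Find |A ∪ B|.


|A ∪ B| = |A| + |B| - |A ∩ B|
= 99 + 18 - 14
= 103

|A ∪ B| = 103


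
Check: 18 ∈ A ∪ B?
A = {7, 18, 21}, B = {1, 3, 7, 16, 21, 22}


A = {7, 18, 21}, B = {1, 3, 7, 16, 21, 22}
A ∪ B = all elements in A or B
A ∪ B = {1, 3, 7, 16, 18, 21, 22}
Checking if 18 ∈ A ∪ B
18 is in A ∪ B → True

18 ∈ A ∪ B


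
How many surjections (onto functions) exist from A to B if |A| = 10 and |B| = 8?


n = |A| = 10, k = |B| = 8. Surjections via inclusion-exclusion:
S(n,k) = Σ(-1)^i × C(k,i) × (k-i)^n, i=0 to k
i=0: (-1)^0×C(8,0)×8^10 = 1073741824
i=1: (-1)^1×C(8,1)×7^10 = -2259801992
i=2: (-1)^2×C(8,2)×6^10 = 1693052928
i=3: (-1)^3×C(8,3)×5^10 = -546875000
i=4: (-1)^4×C(8,4)×4^10 = 73400320
i=5: (-1)^5×C(8,5)×3^10 = -3306744
i=6: (-1)^6×C(8,6)×2^10 = 28672
i=7: (-1)^7×C(8,7)×1^10 = -8
i=8: (-1)^8×C(8,8)×0^10 = 0
Total = 30240000

Number of surjections = 30240000


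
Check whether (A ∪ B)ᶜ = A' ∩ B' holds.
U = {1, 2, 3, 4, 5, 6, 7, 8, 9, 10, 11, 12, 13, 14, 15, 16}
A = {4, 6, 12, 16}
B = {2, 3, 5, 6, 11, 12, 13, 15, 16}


LHS: A ∪ B = {2, 3, 4, 5, 6, 11, 12, 13, 15, 16}
(A ∪ B)' = U \ (A ∪ B) = {1, 7, 8, 9, 10, 14}
A' = {1, 2, 3, 5, 7, 8, 9, 10, 11, 13, 14, 15}, B' = {1, 4, 7, 8, 9, 10, 14}
Claimed RHS: A' ∩ B' = {1, 7, 8, 9, 10, 14}
Identity is VALID: LHS = RHS = {1, 7, 8, 9, 10, 14} ✓

Identity is valid. (A ∪ B)' = A' ∩ B' = {1, 7, 8, 9, 10, 14}


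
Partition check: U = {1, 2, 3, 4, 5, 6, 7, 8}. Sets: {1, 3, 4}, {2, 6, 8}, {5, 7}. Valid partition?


A partition requires: (1) non-empty parts, (2) pairwise disjoint, (3) union = U
Parts: {1, 3, 4}, {2, 6, 8}, {5, 7}
Union of parts: {1, 2, 3, 4, 5, 6, 7, 8}
U = {1, 2, 3, 4, 5, 6, 7, 8}
All non-empty? True
Pairwise disjoint? True
Covers U? True

Yes, valid partition


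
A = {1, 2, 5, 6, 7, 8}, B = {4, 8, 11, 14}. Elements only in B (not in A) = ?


A = {1, 2, 5, 6, 7, 8}
B = {4, 8, 11, 14}
Region: only in B (not in A)
Elements: {4, 11, 14}

Elements only in B (not in A): {4, 11, 14}


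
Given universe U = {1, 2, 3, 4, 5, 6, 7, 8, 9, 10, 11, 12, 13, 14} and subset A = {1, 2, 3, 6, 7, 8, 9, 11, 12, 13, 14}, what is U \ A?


Aᶜ = U \ A = elements in U but not in A
U = {1, 2, 3, 4, 5, 6, 7, 8, 9, 10, 11, 12, 13, 14}
A = {1, 2, 3, 6, 7, 8, 9, 11, 12, 13, 14}
Aᶜ = {4, 5, 10}

Aᶜ = {4, 5, 10}


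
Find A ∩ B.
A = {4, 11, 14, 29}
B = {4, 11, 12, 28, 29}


A ∩ B = elements in both A and B
A = {4, 11, 14, 29}
B = {4, 11, 12, 28, 29}
A ∩ B = {4, 11, 29}

A ∩ B = {4, 11, 29}


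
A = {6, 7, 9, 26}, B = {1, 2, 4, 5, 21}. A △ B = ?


A △ B = (A \ B) ∪ (B \ A) = elements in exactly one of A or B
A \ B = {6, 7, 9, 26}
B \ A = {1, 2, 4, 5, 21}
A △ B = {1, 2, 4, 5, 6, 7, 9, 21, 26}

A △ B = {1, 2, 4, 5, 6, 7, 9, 21, 26}


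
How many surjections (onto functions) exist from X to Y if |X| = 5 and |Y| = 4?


n = |X| = 5, k = |Y| = 4. Surjections via inclusion-exclusion:
S(n,k) = Σ(-1)^i × C(k,i) × (k-i)^n, i=0 to k
i=0: (-1)^0×C(4,0)×4^5 = 1024
i=1: (-1)^1×C(4,1)×3^5 = -972
i=2: (-1)^2×C(4,2)×2^5 = 192
i=3: (-1)^3×C(4,3)×1^5 = -4
i=4: (-1)^4×C(4,4)×0^5 = 0
Total = 240

Number of surjections = 240


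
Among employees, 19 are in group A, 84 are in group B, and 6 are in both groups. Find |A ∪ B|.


|A ∪ B| = |A| + |B| - |A ∩ B|
= 19 + 84 - 6
= 97

|A ∪ B| = 97


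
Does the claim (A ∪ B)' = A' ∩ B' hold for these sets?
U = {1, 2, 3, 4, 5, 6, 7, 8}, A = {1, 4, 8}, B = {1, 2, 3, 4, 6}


LHS: A ∪ B = {1, 2, 3, 4, 6, 8}
(A ∪ B)' = U \ (A ∪ B) = {5, 7}
A' = {2, 3, 5, 6, 7}, B' = {5, 7, 8}
Claimed RHS: A' ∩ B' = {5, 7}
Identity is VALID: LHS = RHS = {5, 7} ✓

Identity is valid. (A ∪ B)' = A' ∩ B' = {5, 7}


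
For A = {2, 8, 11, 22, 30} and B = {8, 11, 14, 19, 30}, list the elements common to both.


A ∩ B = elements in both A and B
A = {2, 8, 11, 22, 30}
B = {8, 11, 14, 19, 30}
A ∩ B = {8, 11, 30}

A ∩ B = {8, 11, 30}


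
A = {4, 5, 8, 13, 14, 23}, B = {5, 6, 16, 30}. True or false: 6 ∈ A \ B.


A = {4, 5, 8, 13, 14, 23}, B = {5, 6, 16, 30}
A \ B = elements in A but not in B
A \ B = {4, 8, 13, 14, 23}
Checking if 6 ∈ A \ B
6 is not in A \ B → False

6 ∉ A \ B


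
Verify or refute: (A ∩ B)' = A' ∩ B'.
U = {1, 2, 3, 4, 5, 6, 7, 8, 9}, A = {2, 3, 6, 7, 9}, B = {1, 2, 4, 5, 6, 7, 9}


LHS: A ∩ B = {2, 6, 7, 9}
(A ∩ B)' = U \ (A ∩ B) = {1, 3, 4, 5, 8}
A' = {1, 4, 5, 8}, B' = {3, 8}
Claimed RHS: A' ∩ B' = {8}
Identity is INVALID: LHS = {1, 3, 4, 5, 8} but the RHS claimed here equals {8}. The correct form is (A ∩ B)' = A' ∪ B'.

Identity is invalid: (A ∩ B)' = {1, 3, 4, 5, 8} but A' ∩ B' = {8}. The correct De Morgan law is (A ∩ B)' = A' ∪ B'.


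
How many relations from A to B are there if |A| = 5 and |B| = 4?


A relation from A to B is any subset of A × B.
|A × B| = 5 × 4 = 20
# relations = 2^|A × B| = 2^20 = 1048576

Number of relations = 1048576


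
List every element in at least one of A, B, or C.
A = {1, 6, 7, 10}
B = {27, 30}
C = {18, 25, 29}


A ∪ B = {1, 6, 7, 10, 27, 30}
(A ∪ B) ∪ C = {1, 6, 7, 10, 18, 25, 27, 29, 30}

A ∪ B ∪ C = {1, 6, 7, 10, 18, 25, 27, 29, 30}


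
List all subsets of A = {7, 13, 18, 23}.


|A| = 4, so |P(A)| = 2^4 = 16
Enumerate subsets by cardinality (0 to 4):
∅, {7}, {13}, {18}, {23}, {7, 13}, {7, 18}, {7, 23}, {13, 18}, {13, 23}, {18, 23}, {7, 13, 18}, {7, 13, 23}, {7, 18, 23}, {13, 18, 23}, {7, 13, 18, 23}

P(A) has 16 subsets: ∅, {7}, {13}, {18}, {23}, {7, 13}, {7, 18}, {7, 23}, {13, 18}, {13, 23}, {18, 23}, {7, 13, 18}, {7, 13, 23}, {7, 18, 23}, {13, 18, 23}, {7, 13, 18, 23}


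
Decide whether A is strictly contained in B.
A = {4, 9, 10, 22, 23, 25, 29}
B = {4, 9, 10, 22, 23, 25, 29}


A ⊂ B requires: A ⊆ B AND A ≠ B.
A ⊆ B? Yes
A = B? Yes
A = B, so A is not a PROPER subset.

No, A is not a proper subset of B


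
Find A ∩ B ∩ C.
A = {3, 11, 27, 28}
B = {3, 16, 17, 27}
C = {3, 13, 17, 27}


A ∩ B = {3, 27}
(A ∩ B) ∩ C = {3, 27}

A ∩ B ∩ C = {3, 27}


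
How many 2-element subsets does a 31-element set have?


C(n,k) = n! / (k!(n-k)!)
C(31,2) = 31! / (2!29!)
= 465

C(31,2) = 465


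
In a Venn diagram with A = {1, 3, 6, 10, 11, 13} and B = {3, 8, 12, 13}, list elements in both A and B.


A = {1, 3, 6, 10, 11, 13}
B = {3, 8, 12, 13}
Region: in both A and B
Elements: {3, 13}

Elements in both A and B: {3, 13}


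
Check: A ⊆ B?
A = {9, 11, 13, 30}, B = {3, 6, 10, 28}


A ⊆ B means every element of A is in B.
Elements in A not in B: {9, 11, 13, 30}
So A ⊄ B.

No, A ⊄ B


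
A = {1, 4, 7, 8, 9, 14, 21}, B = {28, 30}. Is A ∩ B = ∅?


Disjoint means A ∩ B = ∅.
A ∩ B = ∅
A ∩ B = ∅, so A and B are disjoint.

Yes, A and B are disjoint


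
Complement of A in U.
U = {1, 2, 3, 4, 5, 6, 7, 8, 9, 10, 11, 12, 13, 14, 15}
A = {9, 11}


Aᶜ = U \ A = elements in U but not in A
U = {1, 2, 3, 4, 5, 6, 7, 8, 9, 10, 11, 12, 13, 14, 15}
A = {9, 11}
Aᶜ = {1, 2, 3, 4, 5, 6, 7, 8, 10, 12, 13, 14, 15}

Aᶜ = {1, 2, 3, 4, 5, 6, 7, 8, 10, 12, 13, 14, 15}


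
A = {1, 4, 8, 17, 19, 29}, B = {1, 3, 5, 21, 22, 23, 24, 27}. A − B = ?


A \ B = elements in A but not in B
A = {1, 4, 8, 17, 19, 29}
B = {1, 3, 5, 21, 22, 23, 24, 27}
Remove from A any elements in B
A \ B = {4, 8, 17, 19, 29}

A \ B = {4, 8, 17, 19, 29}


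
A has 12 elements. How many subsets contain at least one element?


Total subsets = 2^n = 2^12 = 4096
Non-empty subsets exclude the empty set: 2^n - 1
= 4096 - 1
= 4095

Number of non-empty subsets = 4095


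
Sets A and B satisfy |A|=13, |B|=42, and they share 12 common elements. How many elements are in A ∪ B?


|A ∪ B| = |A| + |B| - |A ∩ B|
= 13 + 42 - 12
= 43

|A ∪ B| = 43


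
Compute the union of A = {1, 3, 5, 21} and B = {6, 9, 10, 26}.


A ∪ B = all elements in A or B (or both)
A = {1, 3, 5, 21}
B = {6, 9, 10, 26}
A ∪ B = {1, 3, 5, 6, 9, 10, 21, 26}

A ∪ B = {1, 3, 5, 6, 9, 10, 21, 26}


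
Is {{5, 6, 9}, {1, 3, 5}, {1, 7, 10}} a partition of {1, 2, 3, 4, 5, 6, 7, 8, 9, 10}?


A partition requires: (1) non-empty parts, (2) pairwise disjoint, (3) union = U
Parts: {5, 6, 9}, {1, 3, 5}, {1, 7, 10}
Union of parts: {1, 3, 5, 6, 7, 9, 10}
U = {1, 2, 3, 4, 5, 6, 7, 8, 9, 10}
All non-empty? True
Pairwise disjoint? False
Covers U? False

No, not a valid partition


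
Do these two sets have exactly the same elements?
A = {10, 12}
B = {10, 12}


Two sets are equal iff they have exactly the same elements.
A = {10, 12}
B = {10, 12}
Same elements → A = B

Yes, A = B


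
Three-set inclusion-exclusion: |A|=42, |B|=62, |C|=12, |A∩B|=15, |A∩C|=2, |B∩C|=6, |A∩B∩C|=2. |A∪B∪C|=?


|A∪B∪C| = |A|+|B|+|C| - |A∩B|-|A∩C|-|B∩C| + |A∩B∩C|
= 42+62+12 - 15-2-6 + 2
= 116 - 23 + 2
= 95

|A ∪ B ∪ C| = 95


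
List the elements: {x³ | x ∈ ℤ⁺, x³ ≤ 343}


Checking each candidate:
Condition: positive perfect cubes ≤ 343
Result = {1, 8, 27, 64, 125, 216, 343}

{1, 8, 27, 64, 125, 216, 343}


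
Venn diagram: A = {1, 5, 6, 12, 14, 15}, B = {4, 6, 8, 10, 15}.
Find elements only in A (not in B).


A = {1, 5, 6, 12, 14, 15}
B = {4, 6, 8, 10, 15}
Region: only in A (not in B)
Elements: {1, 5, 12, 14}

Elements only in A (not in B): {1, 5, 12, 14}


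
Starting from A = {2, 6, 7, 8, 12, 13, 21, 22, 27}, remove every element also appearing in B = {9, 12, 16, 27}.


A \ B = elements in A but not in B
A = {2, 6, 7, 8, 12, 13, 21, 22, 27}
B = {9, 12, 16, 27}
Remove from A any elements in B
A \ B = {2, 6, 7, 8, 13, 21, 22}

A \ B = {2, 6, 7, 8, 13, 21, 22}


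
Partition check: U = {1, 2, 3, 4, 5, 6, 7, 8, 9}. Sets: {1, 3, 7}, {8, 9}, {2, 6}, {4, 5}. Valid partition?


A partition requires: (1) non-empty parts, (2) pairwise disjoint, (3) union = U
Parts: {1, 3, 7}, {8, 9}, {2, 6}, {4, 5}
Union of parts: {1, 2, 3, 4, 5, 6, 7, 8, 9}
U = {1, 2, 3, 4, 5, 6, 7, 8, 9}
All non-empty? True
Pairwise disjoint? True
Covers U? True

Yes, valid partition


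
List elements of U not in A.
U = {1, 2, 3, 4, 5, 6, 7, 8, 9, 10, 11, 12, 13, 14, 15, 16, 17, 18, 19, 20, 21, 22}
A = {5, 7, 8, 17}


Aᶜ = U \ A = elements in U but not in A
U = {1, 2, 3, 4, 5, 6, 7, 8, 9, 10, 11, 12, 13, 14, 15, 16, 17, 18, 19, 20, 21, 22}
A = {5, 7, 8, 17}
Aᶜ = {1, 2, 3, 4, 6, 9, 10, 11, 12, 13, 14, 15, 16, 18, 19, 20, 21, 22}

Aᶜ = {1, 2, 3, 4, 6, 9, 10, 11, 12, 13, 14, 15, 16, 18, 19, 20, 21, 22}


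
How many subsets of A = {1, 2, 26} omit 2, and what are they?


A subset of A that omits 2 is a subset of A \ {2}, so there are 2^(n-1) = 2^2 = 4 of them.
Subsets excluding 2: ∅, {1}, {26}, {1, 26}

Subsets excluding 2 (4 total): ∅, {1}, {26}, {1, 26}


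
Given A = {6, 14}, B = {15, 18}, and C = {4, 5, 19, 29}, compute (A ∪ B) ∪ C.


A ∪ B = {6, 14, 15, 18}
(A ∪ B) ∪ C = {4, 5, 6, 14, 15, 18, 19, 29}

A ∪ B ∪ C = {4, 5, 6, 14, 15, 18, 19, 29}


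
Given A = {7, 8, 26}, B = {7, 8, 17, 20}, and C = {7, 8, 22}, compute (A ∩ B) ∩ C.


A ∩ B = {7, 8}
(A ∩ B) ∩ C = {7, 8}

A ∩ B ∩ C = {7, 8}


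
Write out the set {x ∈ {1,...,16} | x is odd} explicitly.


Checking each candidate:
Condition: odd numbers in {1,...,16}
Result = {1, 3, 5, 7, 9, 11, 13, 15}

{1, 3, 5, 7, 9, 11, 13, 15}


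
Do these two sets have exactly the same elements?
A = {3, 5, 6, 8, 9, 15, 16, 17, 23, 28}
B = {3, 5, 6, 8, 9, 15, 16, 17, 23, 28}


Two sets are equal iff they have exactly the same elements.
A = {3, 5, 6, 8, 9, 15, 16, 17, 23, 28}
B = {3, 5, 6, 8, 9, 15, 16, 17, 23, 28}
Same elements → A = B

Yes, A = B


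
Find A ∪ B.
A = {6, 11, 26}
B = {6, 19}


A ∪ B = all elements in A or B (or both)
A = {6, 11, 26}
B = {6, 19}
A ∪ B = {6, 11, 19, 26}

A ∪ B = {6, 11, 19, 26}


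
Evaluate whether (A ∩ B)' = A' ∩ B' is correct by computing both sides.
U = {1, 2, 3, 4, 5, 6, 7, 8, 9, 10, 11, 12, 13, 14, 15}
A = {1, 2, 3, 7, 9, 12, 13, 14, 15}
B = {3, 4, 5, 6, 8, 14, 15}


LHS: A ∩ B = {3, 14, 15}
(A ∩ B)' = U \ (A ∩ B) = {1, 2, 4, 5, 6, 7, 8, 9, 10, 11, 12, 13}
A' = {4, 5, 6, 8, 10, 11}, B' = {1, 2, 7, 9, 10, 11, 12, 13}
Claimed RHS: A' ∩ B' = {10, 11}
Identity is INVALID: LHS = {1, 2, 4, 5, 6, 7, 8, 9, 10, 11, 12, 13} but the RHS claimed here equals {10, 11}. The correct form is (A ∩ B)' = A' ∪ B'.

Identity is invalid: (A ∩ B)' = {1, 2, 4, 5, 6, 7, 8, 9, 10, 11, 12, 13} but A' ∩ B' = {10, 11}. The correct De Morgan law is (A ∩ B)' = A' ∪ B'.


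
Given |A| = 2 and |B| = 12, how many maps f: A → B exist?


Each of |A| = 2 inputs maps to any of |B| = 12 outputs.
# functions = |B|^|A| = 12^2
= 144

Number of functions = 144


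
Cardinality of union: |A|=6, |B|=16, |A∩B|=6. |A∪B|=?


|A ∪ B| = |A| + |B| - |A ∩ B|
= 6 + 16 - 6
= 16

|A ∪ B| = 16


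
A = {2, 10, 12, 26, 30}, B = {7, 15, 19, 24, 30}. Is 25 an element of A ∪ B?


A = {2, 10, 12, 26, 30}, B = {7, 15, 19, 24, 30}
A ∪ B = all elements in A or B
A ∪ B = {2, 7, 10, 12, 15, 19, 24, 26, 30}
Checking if 25 ∈ A ∪ B
25 is not in A ∪ B → False

25 ∉ A ∪ B


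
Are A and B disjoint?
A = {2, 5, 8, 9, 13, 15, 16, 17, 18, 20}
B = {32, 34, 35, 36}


Disjoint means A ∩ B = ∅.
A ∩ B = ∅
A ∩ B = ∅, so A and B are disjoint.

Yes, A and B are disjoint


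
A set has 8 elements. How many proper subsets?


Total subsets = 2^n = 2^8 = 256
Proper subsets exclude the set itself: 2^n - 1
= 256 - 1
= 255

Number of proper subsets = 255


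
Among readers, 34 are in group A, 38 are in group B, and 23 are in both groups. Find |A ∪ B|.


|A ∪ B| = |A| + |B| - |A ∩ B|
= 34 + 38 - 23
= 49

|A ∪ B| = 49


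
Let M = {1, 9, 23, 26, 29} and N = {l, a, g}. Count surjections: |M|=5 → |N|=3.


n = |M| = 5, k = |N| = 3. Surjections via inclusion-exclusion:
S(n,k) = Σ(-1)^i × C(k,i) × (k-i)^n, i=0 to k
i=0: (-1)^0×C(3,0)×3^5 = 243
i=1: (-1)^1×C(3,1)×2^5 = -96
i=2: (-1)^2×C(3,2)×1^5 = 3
i=3: (-1)^3×C(3,3)×0^5 = 0
Total = 150

Number of surjections = 150


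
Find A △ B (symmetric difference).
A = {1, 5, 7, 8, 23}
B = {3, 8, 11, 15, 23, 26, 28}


A △ B = (A \ B) ∪ (B \ A) = elements in exactly one of A or B
A \ B = {1, 5, 7}
B \ A = {3, 11, 15, 26, 28}
A △ B = {1, 3, 5, 7, 11, 15, 26, 28}

A △ B = {1, 3, 5, 7, 11, 15, 26, 28}


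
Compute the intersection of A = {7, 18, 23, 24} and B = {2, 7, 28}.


A ∩ B = elements in both A and B
A = {7, 18, 23, 24}
B = {2, 7, 28}
A ∩ B = {7}

A ∩ B = {7}


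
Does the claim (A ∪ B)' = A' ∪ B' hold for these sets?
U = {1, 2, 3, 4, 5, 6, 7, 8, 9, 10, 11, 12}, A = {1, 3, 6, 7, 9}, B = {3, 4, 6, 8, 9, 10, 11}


LHS: A ∪ B = {1, 3, 4, 6, 7, 8, 9, 10, 11}
(A ∪ B)' = U \ (A ∪ B) = {2, 5, 12}
A' = {2, 4, 5, 8, 10, 11, 12}, B' = {1, 2, 5, 7, 12}
Claimed RHS: A' ∪ B' = {1, 2, 4, 5, 7, 8, 10, 11, 12}
Identity is INVALID: LHS = {2, 5, 12} but the RHS claimed here equals {1, 2, 4, 5, 7, 8, 10, 11, 12}. The correct form is (A ∪ B)' = A' ∩ B'.

Identity is invalid: (A ∪ B)' = {2, 5, 12} but A' ∪ B' = {1, 2, 4, 5, 7, 8, 10, 11, 12}. The correct De Morgan law is (A ∪ B)' = A' ∩ B'.


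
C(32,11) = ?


C(n,k) = n! / (k!(n-k)!)
C(32,11) = 32! / (11!21!)
= 129024480

C(32,11) = 129024480


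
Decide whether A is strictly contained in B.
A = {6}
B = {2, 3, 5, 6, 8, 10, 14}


A ⊂ B requires: A ⊆ B AND A ≠ B.
A ⊆ B? Yes
A = B? No
A ⊂ B: Yes (A is a proper subset of B)

Yes, A ⊂ B


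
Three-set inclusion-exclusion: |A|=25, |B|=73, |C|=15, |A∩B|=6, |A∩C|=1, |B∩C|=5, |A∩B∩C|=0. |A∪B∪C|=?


|A∪B∪C| = |A|+|B|+|C| - |A∩B|-|A∩C|-|B∩C| + |A∩B∩C|
= 25+73+15 - 6-1-5 + 0
= 113 - 12 + 0
= 101

|A ∪ B ∪ C| = 101


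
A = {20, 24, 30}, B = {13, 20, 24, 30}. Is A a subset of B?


A ⊆ B means every element of A is in B.
All elements of A are in B.
So A ⊆ B.

Yes, A ⊆ B


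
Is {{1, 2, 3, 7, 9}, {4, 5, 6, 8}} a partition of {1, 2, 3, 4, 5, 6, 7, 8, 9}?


A partition requires: (1) non-empty parts, (2) pairwise disjoint, (3) union = U
Parts: {1, 2, 3, 7, 9}, {4, 5, 6, 8}
Union of parts: {1, 2, 3, 4, 5, 6, 7, 8, 9}
U = {1, 2, 3, 4, 5, 6, 7, 8, 9}
All non-empty? True
Pairwise disjoint? True
Covers U? True

Yes, valid partition


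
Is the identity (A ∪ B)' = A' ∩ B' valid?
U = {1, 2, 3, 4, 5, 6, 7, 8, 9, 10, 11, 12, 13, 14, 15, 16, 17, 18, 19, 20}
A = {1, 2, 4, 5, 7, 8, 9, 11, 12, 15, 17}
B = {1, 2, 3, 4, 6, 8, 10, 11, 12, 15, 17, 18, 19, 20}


LHS: A ∪ B = {1, 2, 3, 4, 5, 6, 7, 8, 9, 10, 11, 12, 15, 17, 18, 19, 20}
(A ∪ B)' = U \ (A ∪ B) = {13, 14, 16}
A' = {3, 6, 10, 13, 14, 16, 18, 19, 20}, B' = {5, 7, 9, 13, 14, 16}
Claimed RHS: A' ∩ B' = {13, 14, 16}
Identity is VALID: LHS = RHS = {13, 14, 16} ✓

Identity is valid. (A ∪ B)' = A' ∩ B' = {13, 14, 16}


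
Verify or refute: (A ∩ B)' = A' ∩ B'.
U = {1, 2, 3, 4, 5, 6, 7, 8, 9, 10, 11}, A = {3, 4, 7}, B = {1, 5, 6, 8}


LHS: A ∩ B = ∅
(A ∩ B)' = U \ (A ∩ B) = {1, 2, 3, 4, 5, 6, 7, 8, 9, 10, 11}
A' = {1, 2, 5, 6, 8, 9, 10, 11}, B' = {2, 3, 4, 7, 9, 10, 11}
Claimed RHS: A' ∩ B' = {2, 9, 10, 11}
Identity is INVALID: LHS = {1, 2, 3, 4, 5, 6, 7, 8, 9, 10, 11} but the RHS claimed here equals {2, 9, 10, 11}. The correct form is (A ∩ B)' = A' ∪ B'.

Identity is invalid: (A ∩ B)' = {1, 2, 3, 4, 5, 6, 7, 8, 9, 10, 11} but A' ∩ B' = {2, 9, 10, 11}. The correct De Morgan law is (A ∩ B)' = A' ∪ B'.


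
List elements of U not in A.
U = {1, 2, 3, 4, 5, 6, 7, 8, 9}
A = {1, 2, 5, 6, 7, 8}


Aᶜ = U \ A = elements in U but not in A
U = {1, 2, 3, 4, 5, 6, 7, 8, 9}
A = {1, 2, 5, 6, 7, 8}
Aᶜ = {3, 4, 9}

Aᶜ = {3, 4, 9}


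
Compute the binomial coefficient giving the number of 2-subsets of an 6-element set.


C(n,k) = n! / (k!(n-k)!)
C(6,2) = 6! / (2!4!)
= 15

C(6,2) = 15


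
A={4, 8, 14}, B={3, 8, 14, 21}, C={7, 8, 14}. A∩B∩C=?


A ∩ B = {8, 14}
(A ∩ B) ∩ C = {8, 14}

A ∩ B ∩ C = {8, 14}


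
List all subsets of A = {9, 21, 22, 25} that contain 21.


A subset of A contains 21 iff the remaining 3 elements form any subset of A \ {21}.
Count: 2^(n-1) = 2^3 = 8
Subsets containing 21: {21}, {9, 21}, {21, 22}, {21, 25}, {9, 21, 22}, {9, 21, 25}, {21, 22, 25}, {9, 21, 22, 25}

Subsets containing 21 (8 total): {21}, {9, 21}, {21, 22}, {21, 25}, {9, 21, 22}, {9, 21, 25}, {21, 22, 25}, {9, 21, 22, 25}


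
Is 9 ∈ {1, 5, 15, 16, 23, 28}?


A = {1, 5, 15, 16, 23, 28}
Checking if 9 is in A
9 is not in A → False

9 ∉ A


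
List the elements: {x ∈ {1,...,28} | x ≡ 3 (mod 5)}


Checking each candidate:
Condition: x in {1,...,28} with x ≡ 3 (mod 5)
Result = {3, 8, 13, 18, 23, 28}

{3, 8, 13, 18, 23, 28}


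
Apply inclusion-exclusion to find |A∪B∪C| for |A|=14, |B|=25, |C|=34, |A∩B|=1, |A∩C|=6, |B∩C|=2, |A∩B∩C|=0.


|A∪B∪C| = |A|+|B|+|C| - |A∩B|-|A∩C|-|B∩C| + |A∩B∩C|
= 14+25+34 - 1-6-2 + 0
= 73 - 9 + 0
= 64

|A ∪ B ∪ C| = 64


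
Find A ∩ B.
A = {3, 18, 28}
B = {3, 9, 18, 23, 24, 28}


A ∩ B = elements in both A and B
A = {3, 18, 28}
B = {3, 9, 18, 23, 24, 28}
A ∩ B = {3, 18, 28}

A ∩ B = {3, 18, 28}


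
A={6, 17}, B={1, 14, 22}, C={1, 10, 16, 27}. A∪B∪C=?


A ∪ B = {1, 6, 14, 17, 22}
(A ∪ B) ∪ C = {1, 6, 10, 14, 16, 17, 22, 27}

A ∪ B ∪ C = {1, 6, 10, 14, 16, 17, 22, 27}


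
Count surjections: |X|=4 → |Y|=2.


n = |X| = 4, k = |Y| = 2. Surjections via inclusion-exclusion:
S(n,k) = Σ(-1)^i × C(k,i) × (k-i)^n, i=0 to k
i=0: (-1)^0×C(2,0)×2^4 = 16
i=1: (-1)^1×C(2,1)×1^4 = -2
i=2: (-1)^2×C(2,2)×0^4 = 0
Total = 14

Number of surjections = 14


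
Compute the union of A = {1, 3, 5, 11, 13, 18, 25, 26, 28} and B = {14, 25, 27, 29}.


A ∪ B = all elements in A or B (or both)
A = {1, 3, 5, 11, 13, 18, 25, 26, 28}
B = {14, 25, 27, 29}
A ∪ B = {1, 3, 5, 11, 13, 14, 18, 25, 26, 27, 28, 29}

A ∪ B = {1, 3, 5, 11, 13, 14, 18, 25, 26, 27, 28, 29}


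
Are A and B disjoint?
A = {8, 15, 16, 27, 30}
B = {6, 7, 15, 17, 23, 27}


Disjoint means A ∩ B = ∅.
A ∩ B = {15, 27}
A ∩ B ≠ ∅, so A and B are NOT disjoint.

No, A and B are not disjoint (A ∩ B = {15, 27})


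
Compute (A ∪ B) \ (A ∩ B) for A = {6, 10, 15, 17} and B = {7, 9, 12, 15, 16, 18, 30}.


A △ B = (A \ B) ∪ (B \ A) = elements in exactly one of A or B
A \ B = {6, 10, 17}
B \ A = {7, 9, 12, 16, 18, 30}
A △ B = {6, 7, 9, 10, 12, 16, 17, 18, 30}

A △ B = {6, 7, 9, 10, 12, 16, 17, 18, 30}


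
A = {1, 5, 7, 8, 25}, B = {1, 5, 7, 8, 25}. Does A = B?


Two sets are equal iff they have exactly the same elements.
A = {1, 5, 7, 8, 25}
B = {1, 5, 7, 8, 25}
Same elements → A = B

Yes, A = B


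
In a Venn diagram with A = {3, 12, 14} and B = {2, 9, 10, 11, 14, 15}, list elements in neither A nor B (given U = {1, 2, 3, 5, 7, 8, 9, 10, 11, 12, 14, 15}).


A = {3, 12, 14}
B = {2, 9, 10, 11, 14, 15}
Region: in neither A nor B (given U = {1, 2, 3, 5, 7, 8, 9, 10, 11, 12, 14, 15})
Elements: {1, 5, 7, 8}

Elements in neither A nor B (given U = {1, 2, 3, 5, 7, 8, 9, 10, 11, 12, 14, 15}): {1, 5, 7, 8}


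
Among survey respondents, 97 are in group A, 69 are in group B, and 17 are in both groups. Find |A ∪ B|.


|A ∪ B| = |A| + |B| - |A ∩ B|
= 97 + 69 - 17
= 149

|A ∪ B| = 149


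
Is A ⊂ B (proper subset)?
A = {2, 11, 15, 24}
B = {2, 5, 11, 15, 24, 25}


A ⊂ B requires: A ⊆ B AND A ≠ B.
A ⊆ B? Yes
A = B? No
A ⊂ B: Yes (A is a proper subset of B)

Yes, A ⊂ B


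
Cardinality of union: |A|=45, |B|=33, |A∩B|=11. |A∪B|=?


|A ∪ B| = |A| + |B| - |A ∩ B|
= 45 + 33 - 11
= 67

|A ∪ B| = 67


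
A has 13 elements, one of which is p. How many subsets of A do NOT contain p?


Subsets of A avoiding p are subsets of A \ {p}, which has 12 elements.
Count = 2^(n-1) = 2^12
= 4096

Number of subsets avoiding p = 4096


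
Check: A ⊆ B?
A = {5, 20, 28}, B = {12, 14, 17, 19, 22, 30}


A ⊆ B means every element of A is in B.
Elements in A not in B: {5, 20, 28}
So A ⊄ B.

No, A ⊄ B


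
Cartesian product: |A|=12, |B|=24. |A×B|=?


|A × B| = |A| × |B|
= 12 × 24
= 288

|A × B| = 288


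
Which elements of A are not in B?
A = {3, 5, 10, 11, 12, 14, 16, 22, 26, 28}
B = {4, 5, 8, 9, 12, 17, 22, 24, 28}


A \ B = elements in A but not in B
A = {3, 5, 10, 11, 12, 14, 16, 22, 26, 28}
B = {4, 5, 8, 9, 12, 17, 22, 24, 28}
Remove from A any elements in B
A \ B = {3, 10, 11, 14, 16, 26}

A \ B = {3, 10, 11, 14, 16, 26}


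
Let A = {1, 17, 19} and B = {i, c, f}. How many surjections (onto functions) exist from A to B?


n = |A| = 3, k = |B| = 3. Surjections via inclusion-exclusion:
S(n,k) = Σ(-1)^i × C(k,i) × (k-i)^n, i=0 to k
i=0: (-1)^0×C(3,0)×3^3 = 27
i=1: (-1)^1×C(3,1)×2^3 = -24
i=2: (-1)^2×C(3,2)×1^3 = 3
i=3: (-1)^3×C(3,3)×0^3 = 0
Total = 6

Number of surjections = 6
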